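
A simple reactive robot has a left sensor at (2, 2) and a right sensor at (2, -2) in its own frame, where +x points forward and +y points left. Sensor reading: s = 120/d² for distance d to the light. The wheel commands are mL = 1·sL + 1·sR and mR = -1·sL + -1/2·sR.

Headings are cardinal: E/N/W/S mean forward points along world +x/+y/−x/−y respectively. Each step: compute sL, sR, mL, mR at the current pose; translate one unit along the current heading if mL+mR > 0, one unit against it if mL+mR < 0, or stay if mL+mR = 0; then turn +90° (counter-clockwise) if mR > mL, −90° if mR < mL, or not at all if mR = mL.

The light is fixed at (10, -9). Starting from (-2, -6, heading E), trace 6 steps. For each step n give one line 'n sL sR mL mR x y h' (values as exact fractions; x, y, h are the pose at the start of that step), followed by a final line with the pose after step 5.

n=0: pose=(-2,-6,E); sL=24/25, sR=120/101; mL=5424/2525, mR=-3924/2525; mL+mR=60/101 → advance +1; mR−mL=-9348/2525 → turn -1·90°
n=1: pose=(-1,-6,S); sL=60/41, sR=12/17; mL=1512/697, mR=-1266/697; mL+mR=6/17 → advance +1; mR−mL=-2778/697 → turn -1·90°
n=2: pose=(-1,-7,W); sL=120/169, sR=24/37; mL=8496/6253, mR=-6468/6253; mL+mR=12/37 → advance +1; mR−mL=-14964/6253 → turn -1·90°
n=3: pose=(-2,-7,N); sL=30/53, sR=30/29; mL=2460/1537, mR=-1665/1537; mL+mR=15/29 → advance +1; mR−mL=-4125/1537 → turn -1·90°
n=4: pose=(-2,-6,E); sL=24/25, sR=120/101; mL=5424/2525, mR=-3924/2525; mL+mR=60/101 → advance +1; mR−mL=-9348/2525 → turn -1·90°
n=5: pose=(-1,-6,S); sL=60/41, sR=12/17; mL=1512/697, mR=-1266/697; mL+mR=6/17 → advance +1; mR−mL=-2778/697 → turn -1·90°

0 24/25 120/101 5424/2525 -3924/2525 -2 -6 E
1 60/41 12/17 1512/697 -1266/697 -1 -6 S
2 120/169 24/37 8496/6253 -6468/6253 -1 -7 W
3 30/53 30/29 2460/1537 -1665/1537 -2 -7 N
4 24/25 120/101 5424/2525 -3924/2525 -2 -6 E
5 60/41 12/17 1512/697 -1266/697 -1 -6 S
final -1 -7 W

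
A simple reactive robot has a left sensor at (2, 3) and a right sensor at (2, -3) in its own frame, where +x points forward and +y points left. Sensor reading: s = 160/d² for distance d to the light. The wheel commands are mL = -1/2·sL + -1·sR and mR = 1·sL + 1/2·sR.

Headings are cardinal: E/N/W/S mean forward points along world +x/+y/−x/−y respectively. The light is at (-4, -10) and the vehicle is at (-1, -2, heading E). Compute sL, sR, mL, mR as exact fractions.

80/73 16/5 -1368/365 984/365

left sensor world pos  = (1, 1); dL² = 146
right sensor world pos = (1, -5); dR² = 50
sL = 160/146 = 80/73
sR = 160/50 = 16/5
mL = -1/2·sL + -1·sR = -1368/365
mR = 1·sL + 1/2·sR = 984/365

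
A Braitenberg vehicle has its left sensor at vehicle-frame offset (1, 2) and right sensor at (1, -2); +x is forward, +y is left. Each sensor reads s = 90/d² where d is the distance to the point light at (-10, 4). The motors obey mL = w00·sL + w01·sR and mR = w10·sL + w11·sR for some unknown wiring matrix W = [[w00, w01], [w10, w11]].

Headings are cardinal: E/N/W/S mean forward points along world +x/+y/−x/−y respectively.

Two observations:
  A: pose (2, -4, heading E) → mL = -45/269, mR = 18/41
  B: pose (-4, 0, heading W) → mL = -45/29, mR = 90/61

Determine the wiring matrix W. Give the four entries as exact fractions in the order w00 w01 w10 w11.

obs A: pose=(2,-4,E) → sL=18/41, sR=90/269, mL=-45/269, mR=18/41
obs B: pose=(-4,0,W) → sL=90/61, sR=90/29, mL=-45/29, mR=90/61
sensor matrix S = [[18/41, 90/269], [90/61, 90/29]]; det S = 16951680/19510301
solve [mL_A; mL_B] = S·[w00; w01] and [mR_A; mR_B] = S·[w10; w11]:
  w00 = 0, w01 = -1/2, w10 = 1, w11 = 0

0 -1/2 1 0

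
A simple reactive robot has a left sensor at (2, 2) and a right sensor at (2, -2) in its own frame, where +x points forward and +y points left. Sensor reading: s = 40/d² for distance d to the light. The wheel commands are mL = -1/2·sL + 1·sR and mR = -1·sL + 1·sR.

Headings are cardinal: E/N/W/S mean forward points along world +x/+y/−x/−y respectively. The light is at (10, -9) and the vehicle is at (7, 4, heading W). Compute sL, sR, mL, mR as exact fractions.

left sensor world pos  = (5, 2); dL² = 146
right sensor world pos = (5, 6); dR² = 250
sL = 40/146 = 20/73
sR = 40/250 = 4/25
mL = -1/2·sL + 1·sR = 42/1825
mR = -1·sL + 1·sR = -208/1825

20/73 4/25 42/1825 -208/1825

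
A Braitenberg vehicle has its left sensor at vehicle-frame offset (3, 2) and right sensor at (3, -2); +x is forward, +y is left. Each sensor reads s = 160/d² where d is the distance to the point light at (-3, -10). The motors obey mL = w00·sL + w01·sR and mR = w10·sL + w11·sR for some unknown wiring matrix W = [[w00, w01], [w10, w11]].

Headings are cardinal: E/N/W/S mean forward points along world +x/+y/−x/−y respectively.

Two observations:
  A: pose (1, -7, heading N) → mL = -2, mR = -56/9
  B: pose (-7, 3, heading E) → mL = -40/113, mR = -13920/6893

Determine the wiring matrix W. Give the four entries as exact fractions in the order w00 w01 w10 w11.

obs A: pose=(1,-7,N) → sL=4, sR=20/9, mL=-2, mR=-56/9
obs B: pose=(-7,3,E) → sL=80/113, sR=80/61, mL=-40/113, mR=-13920/6893
sensor matrix S = [[4, 20/9], [80/113, 80/61]]; det S = 227840/62037
solve [mL_A; mL_B] = S·[w00; w01] and [mR_A; mR_B] = S·[w10; w11]:
  w00 = -1/2, w01 = 0, w10 = -1, w11 = -1

-1/2 0 -1 -1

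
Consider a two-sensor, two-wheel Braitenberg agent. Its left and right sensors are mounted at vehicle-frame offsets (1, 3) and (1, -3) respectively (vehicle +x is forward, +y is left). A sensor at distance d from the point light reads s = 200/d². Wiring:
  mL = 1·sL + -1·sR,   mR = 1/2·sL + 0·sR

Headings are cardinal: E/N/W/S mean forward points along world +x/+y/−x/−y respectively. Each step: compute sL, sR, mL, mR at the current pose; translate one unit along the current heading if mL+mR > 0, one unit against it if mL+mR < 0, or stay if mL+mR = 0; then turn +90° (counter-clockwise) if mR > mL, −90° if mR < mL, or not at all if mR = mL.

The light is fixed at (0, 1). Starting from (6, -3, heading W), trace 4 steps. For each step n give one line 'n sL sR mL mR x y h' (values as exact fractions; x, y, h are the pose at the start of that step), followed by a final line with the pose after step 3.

n=0: pose=(6,-3,W); sL=100/37, sR=100/13; mL=-2400/481, mR=50/37; mL+mR=-1750/481 → advance -1; mR−mL=3050/481 → turn +1·90°
n=1: pose=(7,-3,S); sL=8/5, sR=200/41; mL=-672/205, mR=4/5; mL+mR=-508/205 → advance -1; mR−mL=836/205 → turn +1·90°
n=2: pose=(7,-2,E); sL=25/8, sR=2; mL=9/8, mR=25/16; mL+mR=43/16 → advance +1; mR−mL=7/16 → turn +1·90°
n=3: pose=(8,-2,N); sL=200/29, sR=8/5; mL=768/145, mR=100/29; mL+mR=1268/145 → advance +1; mR−mL=-268/145 → turn -1·90°

0 100/37 100/13 -2400/481 50/37 6 -3 W
1 8/5 200/41 -672/205 4/5 7 -3 S
2 25/8 2 9/8 25/16 7 -2 E
3 200/29 8/5 768/145 100/29 8 -2 N
final 8 -1 E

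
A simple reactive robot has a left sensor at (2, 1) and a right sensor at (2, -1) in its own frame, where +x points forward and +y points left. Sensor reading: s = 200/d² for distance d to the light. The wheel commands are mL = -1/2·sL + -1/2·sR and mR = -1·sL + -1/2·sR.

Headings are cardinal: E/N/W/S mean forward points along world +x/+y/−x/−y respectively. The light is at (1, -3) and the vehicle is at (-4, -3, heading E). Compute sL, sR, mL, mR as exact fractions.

20 20 -20 -30

left sensor world pos  = (-2, -2); dL² = 10
right sensor world pos = (-2, -4); dR² = 10
sL = 200/10 = 20
sR = 200/10 = 20
mL = -1/2·sL + -1/2·sR = -20
mR = -1·sL + -1/2·sR = -30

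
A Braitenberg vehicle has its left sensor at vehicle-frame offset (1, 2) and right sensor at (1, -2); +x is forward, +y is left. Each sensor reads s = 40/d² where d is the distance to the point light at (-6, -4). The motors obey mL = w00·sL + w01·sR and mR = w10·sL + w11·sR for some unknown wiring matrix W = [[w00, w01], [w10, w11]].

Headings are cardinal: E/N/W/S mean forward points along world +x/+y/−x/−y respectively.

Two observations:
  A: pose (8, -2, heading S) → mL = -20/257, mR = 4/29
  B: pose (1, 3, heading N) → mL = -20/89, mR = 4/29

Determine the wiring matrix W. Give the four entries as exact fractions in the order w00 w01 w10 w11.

obs A: pose=(8,-2,S) → sL=40/257, sR=8/29, mL=-20/257, mR=4/29
obs B: pose=(1,3,N) → sL=40/89, sR=8/29, mL=-20/89, mR=4/29
sensor matrix S = [[40/257, 8/29], [40/89, 8/29]]; det S = -53760/663317
solve [mL_A; mL_B] = S·[w00; w01] and [mR_A; mR_B] = S·[w10; w11]:
  w00 = -1/2, w01 = 0, w10 = 0, w11 = 1/2

-1/2 0 0 1/2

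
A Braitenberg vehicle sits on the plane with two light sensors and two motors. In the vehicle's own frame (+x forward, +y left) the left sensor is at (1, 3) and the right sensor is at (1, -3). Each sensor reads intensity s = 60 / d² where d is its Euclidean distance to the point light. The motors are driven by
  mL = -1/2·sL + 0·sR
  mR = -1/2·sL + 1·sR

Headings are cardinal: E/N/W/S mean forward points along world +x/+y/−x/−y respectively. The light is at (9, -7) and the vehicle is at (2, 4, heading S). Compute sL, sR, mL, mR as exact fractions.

15/29 3/10 -15/58 6/145

left sensor world pos  = (5, 3); dL² = 116
right sensor world pos = (-1, 3); dR² = 200
sL = 60/116 = 15/29
sR = 60/200 = 3/10
mL = -1/2·sL + 0·sR = -15/58
mR = -1/2·sL + 1·sR = 6/145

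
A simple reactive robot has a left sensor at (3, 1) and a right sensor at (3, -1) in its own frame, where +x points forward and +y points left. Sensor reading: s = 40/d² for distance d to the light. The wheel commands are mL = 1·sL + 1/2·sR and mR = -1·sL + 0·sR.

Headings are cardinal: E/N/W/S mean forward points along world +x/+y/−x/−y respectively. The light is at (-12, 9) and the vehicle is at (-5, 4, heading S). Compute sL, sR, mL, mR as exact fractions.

5/16 2/5 41/80 -5/16

left sensor world pos  = (-4, 1); dL² = 128
right sensor world pos = (-6, 1); dR² = 100
sL = 40/128 = 5/16
sR = 40/100 = 2/5
mL = 1·sL + 1/2·sR = 41/80
mR = -1·sL + 0·sR = -5/16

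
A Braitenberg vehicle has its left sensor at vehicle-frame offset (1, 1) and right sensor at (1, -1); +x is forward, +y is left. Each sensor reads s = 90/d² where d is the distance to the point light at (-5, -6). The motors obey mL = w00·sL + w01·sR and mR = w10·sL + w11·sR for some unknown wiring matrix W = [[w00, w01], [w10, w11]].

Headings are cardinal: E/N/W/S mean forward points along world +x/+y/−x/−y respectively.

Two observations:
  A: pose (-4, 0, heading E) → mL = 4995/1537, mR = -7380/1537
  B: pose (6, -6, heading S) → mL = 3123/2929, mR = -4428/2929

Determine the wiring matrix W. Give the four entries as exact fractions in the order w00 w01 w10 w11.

obs A: pose=(-4,0,E) → sL=90/53, sR=90/29, mL=4995/1537, mR=-7380/1537
obs B: pose=(6,-6,S) → sL=18/29, sR=90/101, mL=3123/2929, mR=-4428/2929
sensor matrix S = [[90/53, 90/29], [18/29, 90/101]]; det S = -1859760/4501873
solve [mL_A; mL_B] = S·[w00; w01] and [mR_A; mR_B] = S·[w10; w11]:
  w00 = 1, w01 = 1/2, w10 = -1, w11 = -1

1 1/2 -1 -1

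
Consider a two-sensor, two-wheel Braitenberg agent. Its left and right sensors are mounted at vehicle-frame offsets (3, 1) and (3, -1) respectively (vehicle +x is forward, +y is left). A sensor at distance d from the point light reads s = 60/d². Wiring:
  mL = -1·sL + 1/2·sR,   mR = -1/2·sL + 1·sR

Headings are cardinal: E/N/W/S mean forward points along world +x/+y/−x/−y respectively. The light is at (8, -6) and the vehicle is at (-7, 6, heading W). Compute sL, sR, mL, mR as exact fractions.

left sensor world pos  = (-10, 5); dL² = 445
right sensor world pos = (-10, 7); dR² = 493
sL = 60/445 = 12/89
sR = 60/493 = 60/493
mL = -1·sL + 1/2·sR = -3246/43877
mR = -1/2·sL + 1·sR = 2382/43877

12/89 60/493 -3246/43877 2382/43877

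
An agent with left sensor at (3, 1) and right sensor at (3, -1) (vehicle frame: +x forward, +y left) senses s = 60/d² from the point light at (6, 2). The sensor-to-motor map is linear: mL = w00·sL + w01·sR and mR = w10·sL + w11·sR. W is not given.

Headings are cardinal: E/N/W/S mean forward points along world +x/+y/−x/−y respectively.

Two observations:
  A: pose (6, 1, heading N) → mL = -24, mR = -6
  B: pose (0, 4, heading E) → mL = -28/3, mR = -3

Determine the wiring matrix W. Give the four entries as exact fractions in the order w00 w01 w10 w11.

-1 -1 0 -1/2

obs A: pose=(6,1,N) → sL=12, sR=12, mL=-24, mR=-6
obs B: pose=(0,4,E) → sL=10/3, sR=6, mL=-28/3, mR=-3
sensor matrix S = [[12, 12], [10/3, 6]]; det S = 32
solve [mL_A; mL_B] = S·[w00; w01] and [mR_A; mR_B] = S·[w10; w11]:
  w00 = -1, w01 = -1, w10 = 0, w11 = -1/2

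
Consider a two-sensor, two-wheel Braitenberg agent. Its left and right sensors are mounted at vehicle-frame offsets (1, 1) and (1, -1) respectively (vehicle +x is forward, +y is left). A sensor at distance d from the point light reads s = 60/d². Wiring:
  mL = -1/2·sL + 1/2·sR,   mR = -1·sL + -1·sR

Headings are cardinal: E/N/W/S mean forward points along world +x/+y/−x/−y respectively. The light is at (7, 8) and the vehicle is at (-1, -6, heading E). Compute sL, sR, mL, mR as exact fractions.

30/109 30/137 -420/14933 -7380/14933

left sensor world pos  = (0, -5); dL² = 218
right sensor world pos = (0, -7); dR² = 274
sL = 60/218 = 30/109
sR = 60/274 = 30/137
mL = -1/2·sL + 1/2·sR = -420/14933
mR = -1·sL + -1·sR = -7380/14933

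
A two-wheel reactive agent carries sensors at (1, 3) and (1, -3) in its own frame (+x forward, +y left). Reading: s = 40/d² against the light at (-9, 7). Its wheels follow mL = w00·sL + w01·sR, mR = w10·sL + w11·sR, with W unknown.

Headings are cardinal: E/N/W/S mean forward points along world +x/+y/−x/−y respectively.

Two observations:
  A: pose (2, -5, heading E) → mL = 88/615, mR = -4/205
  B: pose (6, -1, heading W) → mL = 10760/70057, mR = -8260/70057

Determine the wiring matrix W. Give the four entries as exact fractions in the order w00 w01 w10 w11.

1/2 1/2 1/2 -1

obs A: pose=(2,-5,E) → sL=8/45, sR=40/369, mL=88/615, mR=-4/205
obs B: pose=(6,-1,W) → sL=40/317, sR=40/221, mL=10760/70057, mR=-8260/70057
sensor matrix S = [[8/45, 40/369], [40/317, 40/221]]; det S = 478208/25851033
solve [mL_A; mL_B] = S·[w00; w01] and [mR_A; mR_B] = S·[w10; w11]:
  w00 = 1/2, w01 = 1/2, w10 = 1/2, w11 = -1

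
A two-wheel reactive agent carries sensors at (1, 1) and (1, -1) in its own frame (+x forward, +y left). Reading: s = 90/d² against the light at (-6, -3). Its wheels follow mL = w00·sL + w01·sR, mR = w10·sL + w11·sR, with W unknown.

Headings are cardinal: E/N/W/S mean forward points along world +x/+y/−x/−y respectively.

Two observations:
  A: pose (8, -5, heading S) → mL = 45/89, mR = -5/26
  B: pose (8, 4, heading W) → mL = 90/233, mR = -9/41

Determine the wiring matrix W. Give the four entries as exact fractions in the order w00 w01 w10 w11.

obs A: pose=(8,-5,S) → sL=5/13, sR=45/89, mL=45/89, mR=-5/26
obs B: pose=(8,4,W) → sL=18/41, sR=90/233, mL=90/233, mR=-9/41
sensor matrix S = [[5/13, 45/89], [18/41, 90/233]]; det S = -811440/11052821
solve [mL_A; mL_B] = S·[w00; w01] and [mR_A; mR_B] = S·[w10; w11]:
  w00 = 0, w01 = 1, w10 = -1/2, w11 = 0

0 1 -1/2 0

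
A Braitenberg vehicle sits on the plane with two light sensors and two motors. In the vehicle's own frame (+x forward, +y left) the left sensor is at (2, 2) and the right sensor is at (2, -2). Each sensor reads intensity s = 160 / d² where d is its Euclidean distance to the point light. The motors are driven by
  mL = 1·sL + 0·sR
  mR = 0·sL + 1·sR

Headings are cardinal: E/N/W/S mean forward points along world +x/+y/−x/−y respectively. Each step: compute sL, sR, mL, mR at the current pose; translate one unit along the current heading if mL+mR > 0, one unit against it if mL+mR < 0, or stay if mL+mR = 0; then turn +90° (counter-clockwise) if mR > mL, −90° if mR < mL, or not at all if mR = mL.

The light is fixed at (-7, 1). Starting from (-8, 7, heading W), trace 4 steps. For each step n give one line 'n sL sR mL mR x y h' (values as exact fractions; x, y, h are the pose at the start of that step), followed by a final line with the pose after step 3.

0 32/5 160/73 32/5 160/73 -8 7 W
1 2 5/2 2 5/2 -9 7 N
2 160/41 160/97 160/41 160/97 -9 8 W
3 80/53 80/41 80/53 80/41 -10 8 N
final -10 9 W

n=0: pose=(-8,7,W); sL=32/5, sR=160/73; mL=32/5, mR=160/73; mL+mR=3136/365 → advance +1; mR−mL=-1536/365 → turn -1·90°
n=1: pose=(-9,7,N); sL=2, sR=5/2; mL=2, mR=5/2; mL+mR=9/2 → advance +1; mR−mL=1/2 → turn +1·90°
n=2: pose=(-9,8,W); sL=160/41, sR=160/97; mL=160/41, mR=160/97; mL+mR=22080/3977 → advance +1; mR−mL=-8960/3977 → turn -1·90°
n=3: pose=(-10,8,N); sL=80/53, sR=80/41; mL=80/53, mR=80/41; mL+mR=7520/2173 → advance +1; mR−mL=960/2173 → turn +1·90°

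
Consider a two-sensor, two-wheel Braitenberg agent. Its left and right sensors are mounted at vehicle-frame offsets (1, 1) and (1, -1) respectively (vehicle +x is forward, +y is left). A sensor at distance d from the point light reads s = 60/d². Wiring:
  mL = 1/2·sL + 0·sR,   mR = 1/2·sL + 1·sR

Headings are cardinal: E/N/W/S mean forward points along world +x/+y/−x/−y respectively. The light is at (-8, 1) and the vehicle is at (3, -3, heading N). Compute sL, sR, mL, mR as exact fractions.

left sensor world pos  = (2, -2); dL² = 109
right sensor world pos = (4, -2); dR² = 153
sL = 60/109 = 60/109
sR = 60/153 = 20/51
mL = 1/2·sL + 0·sR = 30/109
mR = 1/2·sL + 1·sR = 3710/5559

60/109 20/51 30/109 3710/5559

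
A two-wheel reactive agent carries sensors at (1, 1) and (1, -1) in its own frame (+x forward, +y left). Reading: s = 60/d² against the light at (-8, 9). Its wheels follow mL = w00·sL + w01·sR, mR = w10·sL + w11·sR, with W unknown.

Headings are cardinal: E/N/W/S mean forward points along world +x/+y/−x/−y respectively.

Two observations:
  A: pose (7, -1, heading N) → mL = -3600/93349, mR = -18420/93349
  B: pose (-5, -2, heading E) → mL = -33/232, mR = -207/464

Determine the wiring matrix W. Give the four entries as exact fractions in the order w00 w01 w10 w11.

-1 1 -1/2 -1/2

obs A: pose=(7,-1,N) → sL=60/277, sR=60/337, mL=-3600/93349, mR=-18420/93349
obs B: pose=(-5,-2,E) → sL=15/29, sR=3/8, mL=-33/232, mR=-207/464
sensor matrix S = [[60/277, 60/337], [15/29, 3/8]]; det S = -58815/5414242
solve [mL_A; mL_B] = S·[w00; w01] and [mR_A; mR_B] = S·[w10; w11]:
  w00 = -1, w01 = 1, w10 = -1/2, w11 = -1/2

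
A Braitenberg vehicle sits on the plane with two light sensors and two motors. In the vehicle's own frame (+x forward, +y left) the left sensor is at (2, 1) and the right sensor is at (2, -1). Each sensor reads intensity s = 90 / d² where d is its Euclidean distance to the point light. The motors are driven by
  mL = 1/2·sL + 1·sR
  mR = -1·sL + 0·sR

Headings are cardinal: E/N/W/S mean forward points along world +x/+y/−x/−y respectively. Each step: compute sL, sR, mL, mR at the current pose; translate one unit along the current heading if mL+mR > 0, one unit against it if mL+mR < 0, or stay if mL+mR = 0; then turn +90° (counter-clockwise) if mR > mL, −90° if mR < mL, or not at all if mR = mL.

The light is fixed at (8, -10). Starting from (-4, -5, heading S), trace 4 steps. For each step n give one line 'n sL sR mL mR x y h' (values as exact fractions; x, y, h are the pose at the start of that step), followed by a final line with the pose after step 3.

n=0: pose=(-4,-5,S); sL=9/13, sR=45/89; mL=1971/2314, mR=-9/13; mL+mR=369/2314 → advance +1; mR−mL=-3573/2314 → turn -1·90°
n=1: pose=(-4,-6,W); sL=18/41, sR=90/221; mL=5679/9061, mR=-18/41; mL+mR=1701/9061 → advance +1; mR−mL=-9657/9061 → turn -1·90°
n=2: pose=(-5,-6,N); sL=45/116, sR=1/2; mL=161/232, mR=-45/116; mL+mR=71/232 → advance +1; mR−mL=-251/232 → turn -1·90°
n=3: pose=(-5,-5,E); sL=90/157, sR=90/137; mL=20295/21509, mR=-90/157; mL+mR=7965/21509 → advance +1; mR−mL=-32625/21509 → turn -1·90°

0 9/13 45/89 1971/2314 -9/13 -4 -5 S
1 18/41 90/221 5679/9061 -18/41 -4 -6 W
2 45/116 1/2 161/232 -45/116 -5 -6 N
3 90/157 90/137 20295/21509 -90/157 -5 -5 E
final -4 -5 S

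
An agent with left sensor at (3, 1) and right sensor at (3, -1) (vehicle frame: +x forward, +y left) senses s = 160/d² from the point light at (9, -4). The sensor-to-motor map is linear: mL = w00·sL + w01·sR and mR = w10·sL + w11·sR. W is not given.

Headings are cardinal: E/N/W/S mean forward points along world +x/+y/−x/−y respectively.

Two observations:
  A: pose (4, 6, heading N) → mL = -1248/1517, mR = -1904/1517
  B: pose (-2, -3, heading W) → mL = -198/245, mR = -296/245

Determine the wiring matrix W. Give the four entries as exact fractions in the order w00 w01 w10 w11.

-1/2 -1/2 -1/2 -1

obs A: pose=(4,6,N) → sL=32/41, sR=32/37, mL=-1248/1517, mR=-1904/1517
obs B: pose=(-2,-3,W) → sL=40/49, sR=4/5, mL=-198/245, mR=-296/245
sensor matrix S = [[32/41, 32/37], [40/49, 4/5]]; det S = -30336/371665
solve [mL_A; mL_B] = S·[w00; w01] and [mR_A; mR_B] = S·[w10; w11]:
  w00 = -1/2, w01 = -1/2, w10 = -1/2, w11 = -1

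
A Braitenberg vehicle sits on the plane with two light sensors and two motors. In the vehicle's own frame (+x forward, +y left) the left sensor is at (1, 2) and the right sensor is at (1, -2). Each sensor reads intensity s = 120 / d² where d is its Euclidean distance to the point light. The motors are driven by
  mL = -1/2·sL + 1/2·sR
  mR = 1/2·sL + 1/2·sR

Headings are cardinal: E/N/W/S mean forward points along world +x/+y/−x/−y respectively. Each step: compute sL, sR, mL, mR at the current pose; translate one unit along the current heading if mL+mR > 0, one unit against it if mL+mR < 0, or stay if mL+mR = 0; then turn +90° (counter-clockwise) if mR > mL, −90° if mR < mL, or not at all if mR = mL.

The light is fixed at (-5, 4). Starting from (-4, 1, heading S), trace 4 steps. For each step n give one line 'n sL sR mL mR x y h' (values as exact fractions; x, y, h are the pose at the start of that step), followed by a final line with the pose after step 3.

n=0: pose=(-4,1,S); sL=24/5, sR=120/17; mL=96/85, mR=504/85; mL+mR=120/17 → advance +1; mR−mL=24/5 → turn +1·90°
n=1: pose=(-4,0,E); sL=15, sR=3; mL=-6, mR=9; mL+mR=3 → advance +1; mR−mL=15 → turn +1·90°
n=2: pose=(-3,0,N); sL=40/3, sR=24/5; mL=-64/15, mR=136/15; mL+mR=24/5 → advance +1; mR−mL=40/3 → turn +1·90°
n=3: pose=(-3,1,W); sL=60/13, sR=60; mL=360/13, mR=420/13; mL+mR=60 → advance +1; mR−mL=60/13 → turn +1·90°

0 24/5 120/17 96/85 504/85 -4 1 S
1 15 3 -6 9 -4 0 E
2 40/3 24/5 -64/15 136/15 -3 0 N
3 60/13 60 360/13 420/13 -3 1 W
final -4 1 S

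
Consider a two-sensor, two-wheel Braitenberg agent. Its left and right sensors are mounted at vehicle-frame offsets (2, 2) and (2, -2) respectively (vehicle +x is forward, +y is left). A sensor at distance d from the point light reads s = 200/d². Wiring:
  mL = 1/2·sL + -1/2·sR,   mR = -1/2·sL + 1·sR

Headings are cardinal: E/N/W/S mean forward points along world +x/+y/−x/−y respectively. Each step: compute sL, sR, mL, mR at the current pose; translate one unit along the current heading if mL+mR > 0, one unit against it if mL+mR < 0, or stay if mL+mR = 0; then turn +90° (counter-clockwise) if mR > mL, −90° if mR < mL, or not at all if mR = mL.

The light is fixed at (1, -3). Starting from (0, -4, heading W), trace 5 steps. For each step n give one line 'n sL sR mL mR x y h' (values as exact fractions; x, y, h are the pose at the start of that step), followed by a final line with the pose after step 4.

0 100/9 20 -40/9 130/9 0 -4 W
1 200/9 8 64/9 -28/9 -1 -4 S
2 25/4 25/2 -25/8 75/8 -1 -5 W
3 200/17 200/41 2400/697 -700/697 -2 -5 S
4 4 100/13 -24/13 74/13 -2 -6 W
final -3 -6 S

n=0: pose=(0,-4,W); sL=100/9, sR=20; mL=-40/9, mR=130/9; mL+mR=10 → advance +1; mR−mL=170/9 → turn +1·90°
n=1: pose=(-1,-4,S); sL=200/9, sR=8; mL=64/9, mR=-28/9; mL+mR=4 → advance +1; mR−mL=-92/9 → turn -1·90°
n=2: pose=(-1,-5,W); sL=25/4, sR=25/2; mL=-25/8, mR=75/8; mL+mR=25/4 → advance +1; mR−mL=25/2 → turn +1·90°
n=3: pose=(-2,-5,S); sL=200/17, sR=200/41; mL=2400/697, mR=-700/697; mL+mR=100/41 → advance +1; mR−mL=-3100/697 → turn -1·90°
n=4: pose=(-2,-6,W); sL=4, sR=100/13; mL=-24/13, mR=74/13; mL+mR=50/13 → advance +1; mR−mL=98/13 → turn +1·90°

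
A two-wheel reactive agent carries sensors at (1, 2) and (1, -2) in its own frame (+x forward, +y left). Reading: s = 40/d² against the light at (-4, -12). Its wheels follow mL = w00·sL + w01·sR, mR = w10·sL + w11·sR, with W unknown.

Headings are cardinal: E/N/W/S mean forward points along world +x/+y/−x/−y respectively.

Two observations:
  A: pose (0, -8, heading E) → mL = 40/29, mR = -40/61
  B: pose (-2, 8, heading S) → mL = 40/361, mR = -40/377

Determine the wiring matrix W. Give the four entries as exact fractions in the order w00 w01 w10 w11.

0 1 -1 0

obs A: pose=(0,-8,E) → sL=40/61, sR=40/29, mL=40/29, mR=-40/61
obs B: pose=(-2,8,S) → sL=40/377, sR=40/361, mL=40/361, mR=-40/377
sensor matrix S = [[40/61, 40/29], [40/377, 40/361]]; det S = -17740800/240755593
solve [mL_A; mL_B] = S·[w00; w01] and [mR_A; mR_B] = S·[w10; w11]:
  w00 = 0, w01 = 1, w10 = -1, w11 = 0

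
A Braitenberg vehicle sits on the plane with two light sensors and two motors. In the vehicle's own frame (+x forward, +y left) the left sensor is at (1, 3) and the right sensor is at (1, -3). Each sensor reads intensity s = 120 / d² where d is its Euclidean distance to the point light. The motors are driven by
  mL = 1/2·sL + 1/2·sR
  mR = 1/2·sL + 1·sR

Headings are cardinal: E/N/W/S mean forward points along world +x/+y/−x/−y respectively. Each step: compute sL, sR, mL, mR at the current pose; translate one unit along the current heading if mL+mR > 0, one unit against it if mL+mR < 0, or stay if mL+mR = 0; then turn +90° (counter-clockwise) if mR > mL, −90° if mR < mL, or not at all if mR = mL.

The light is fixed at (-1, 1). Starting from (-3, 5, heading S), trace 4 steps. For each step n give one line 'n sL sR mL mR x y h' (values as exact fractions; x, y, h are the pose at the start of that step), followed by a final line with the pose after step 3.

0 12 60/17 132/17 162/17 -3 5 S
1 120/37 120 2280/37 4500/37 -3 4 E
2 15/4 6 39/8 63/8 -2 4 N
3 24 120/53 696/53 756/53 -2 5 W
final -3 5 S

n=0: pose=(-3,5,S); sL=12, sR=60/17; mL=132/17, mR=162/17; mL+mR=294/17 → advance +1; mR−mL=30/17 → turn +1·90°
n=1: pose=(-3,4,E); sL=120/37, sR=120; mL=2280/37, mR=4500/37; mL+mR=6780/37 → advance +1; mR−mL=60 → turn +1·90°
n=2: pose=(-2,4,N); sL=15/4, sR=6; mL=39/8, mR=63/8; mL+mR=51/4 → advance +1; mR−mL=3 → turn +1·90°
n=3: pose=(-2,5,W); sL=24, sR=120/53; mL=696/53, mR=756/53; mL+mR=1452/53 → advance +1; mR−mL=60/53 → turn +1·90°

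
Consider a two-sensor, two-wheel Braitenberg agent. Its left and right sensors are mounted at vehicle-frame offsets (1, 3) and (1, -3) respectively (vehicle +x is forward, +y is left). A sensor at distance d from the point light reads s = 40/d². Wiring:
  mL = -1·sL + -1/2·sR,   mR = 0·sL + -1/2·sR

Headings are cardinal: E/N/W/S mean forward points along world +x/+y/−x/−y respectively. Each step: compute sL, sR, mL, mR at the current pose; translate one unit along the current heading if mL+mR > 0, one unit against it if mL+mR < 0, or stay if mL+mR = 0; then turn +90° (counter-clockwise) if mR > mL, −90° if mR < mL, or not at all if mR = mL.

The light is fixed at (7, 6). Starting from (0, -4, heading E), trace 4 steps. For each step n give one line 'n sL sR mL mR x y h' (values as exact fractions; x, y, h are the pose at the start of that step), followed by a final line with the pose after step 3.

n=0: pose=(0,-4,E); sL=8/17, sR=8/41; mL=-396/697, mR=-4/41; mL+mR=-464/697 → advance -1; mR−mL=8/17 → turn +1·90°
n=1: pose=(-1,-4,N); sL=20/101, sR=20/53; mL=-2070/5353, mR=-10/53; mL+mR=-3080/5353 → advance -1; mR−mL=20/101 → turn +1·90°
n=2: pose=(-1,-5,W); sL=40/277, sR=8/29; mL=-2268/8033, mR=-4/29; mL+mR=-3376/8033 → advance -1; mR−mL=40/277 → turn +1·90°
n=3: pose=(0,-5,S); sL=1/4, sR=10/61; mL=-81/244, mR=-5/61; mL+mR=-101/244 → advance -1; mR−mL=1/4 → turn +1·90°

0 8/17 8/41 -396/697 -4/41 0 -4 E
1 20/101 20/53 -2070/5353 -10/53 -1 -4 N
2 40/277 8/29 -2268/8033 -4/29 -1 -5 W
3 1/4 10/61 -81/244 -5/61 0 -5 S
final 0 -4 E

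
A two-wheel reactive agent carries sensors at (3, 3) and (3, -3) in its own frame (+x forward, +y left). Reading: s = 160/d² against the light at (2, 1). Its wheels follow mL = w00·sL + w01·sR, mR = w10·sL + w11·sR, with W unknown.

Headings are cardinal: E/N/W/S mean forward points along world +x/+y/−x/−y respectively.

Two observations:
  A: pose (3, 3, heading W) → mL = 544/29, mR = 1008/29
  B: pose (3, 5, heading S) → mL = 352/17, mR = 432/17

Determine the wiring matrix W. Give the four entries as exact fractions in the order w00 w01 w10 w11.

obs A: pose=(3,3,W) → sL=32, sR=160/29, mL=544/29, mR=1008/29
obs B: pose=(3,5,S) → sL=160/17, sR=32, mL=352/17, mR=432/17
sensor matrix S = [[32, 160/29], [160/17, 32]]; det S = 479232/493
solve [mL_A; mL_B] = S·[w00; w01] and [mR_A; mR_B] = S·[w10; w11]:
  w00 = 1/2, w01 = 1/2, w10 = 1, w11 = 1/2

1/2 1/2 1 1/2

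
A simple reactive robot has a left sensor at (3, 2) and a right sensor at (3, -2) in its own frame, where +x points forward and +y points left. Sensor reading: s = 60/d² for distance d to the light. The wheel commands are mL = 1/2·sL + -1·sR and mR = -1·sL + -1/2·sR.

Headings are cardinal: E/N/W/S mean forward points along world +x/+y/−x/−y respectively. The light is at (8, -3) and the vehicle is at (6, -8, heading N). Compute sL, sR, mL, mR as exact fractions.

left sensor world pos  = (4, -5); dL² = 20
right sensor world pos = (8, -5); dR² = 4
sL = 60/20 = 3
sR = 60/4 = 15
mL = 1/2·sL + -1·sR = -27/2
mR = -1·sL + -1/2·sR = -21/2

3 15 -27/2 -21/2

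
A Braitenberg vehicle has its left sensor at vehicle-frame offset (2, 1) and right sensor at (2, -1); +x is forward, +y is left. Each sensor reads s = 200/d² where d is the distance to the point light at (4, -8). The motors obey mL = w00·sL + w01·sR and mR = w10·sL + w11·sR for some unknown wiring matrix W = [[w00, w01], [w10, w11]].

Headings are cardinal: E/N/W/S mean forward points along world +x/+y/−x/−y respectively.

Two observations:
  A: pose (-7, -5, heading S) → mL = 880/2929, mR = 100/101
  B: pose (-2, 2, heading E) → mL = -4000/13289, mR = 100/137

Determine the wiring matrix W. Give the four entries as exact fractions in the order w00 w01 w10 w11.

obs A: pose=(-7,-5,S) → sL=200/101, sR=40/29, mL=880/2929, mR=100/101
obs B: pose=(-2,2,E) → sL=200/137, sR=200/97, mL=-4000/13289, mR=100/137
sensor matrix S = [[200/101, 40/29], [200/137, 200/97]]; det S = 80544000/38923481
solve [mL_A; mL_B] = S·[w00; w01] and [mR_A; mR_B] = S·[w10; w11]:
  w00 = 1/2, w01 = -1/2, w10 = 1/2, w11 = 0

1/2 -1/2 1/2 0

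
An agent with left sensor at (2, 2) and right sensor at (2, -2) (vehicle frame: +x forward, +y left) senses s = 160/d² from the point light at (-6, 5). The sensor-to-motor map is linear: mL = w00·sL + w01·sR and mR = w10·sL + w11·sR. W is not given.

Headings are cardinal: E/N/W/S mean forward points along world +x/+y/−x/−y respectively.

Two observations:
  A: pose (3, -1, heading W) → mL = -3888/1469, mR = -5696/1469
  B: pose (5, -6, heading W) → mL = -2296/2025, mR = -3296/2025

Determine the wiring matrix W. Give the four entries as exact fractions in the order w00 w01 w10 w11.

-1 -1/2 -1 -1

obs A: pose=(3,-1,W) → sL=160/113, sR=32/13, mL=-3888/1469, mR=-5696/1469
obs B: pose=(5,-6,W) → sL=16/25, sR=80/81, mL=-2296/2025, mR=-3296/2025
sensor matrix S = [[160/113, 32/13], [16/25, 80/81]]; det S = -526336/2974725
solve [mL_A; mL_B] = S·[w00; w01] and [mR_A; mR_B] = S·[w10; w11]:
  w00 = -1, w01 = -1/2, w10 = -1, w11 = -1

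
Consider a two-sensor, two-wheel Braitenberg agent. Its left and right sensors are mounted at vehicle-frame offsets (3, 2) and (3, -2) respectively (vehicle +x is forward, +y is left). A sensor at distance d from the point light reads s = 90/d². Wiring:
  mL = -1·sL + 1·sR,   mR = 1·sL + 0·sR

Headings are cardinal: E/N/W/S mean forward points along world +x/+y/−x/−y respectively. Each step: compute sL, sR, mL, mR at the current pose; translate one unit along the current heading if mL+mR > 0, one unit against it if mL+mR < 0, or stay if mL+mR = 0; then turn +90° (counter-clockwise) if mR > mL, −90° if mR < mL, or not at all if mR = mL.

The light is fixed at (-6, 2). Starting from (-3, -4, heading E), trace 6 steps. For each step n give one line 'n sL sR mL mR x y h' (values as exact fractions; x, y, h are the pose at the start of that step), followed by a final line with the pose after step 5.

0 45/26 9/10 -54/65 45/26 -3 -4 E
1 90/13 2 -64/13 90/13 -2 -4 N
2 9/5 9 36/5 9/5 -2 -3 W
3 18 90/29 -432/29 18 -3 -3 N
4 5/2 45/2 20 5/2 -3 -2 W
5 90 90/17 -1440/17 90 -4 -2 N
final -4 -1 W

n=0: pose=(-3,-4,E); sL=45/26, sR=9/10; mL=-54/65, mR=45/26; mL+mR=9/10 → advance +1; mR−mL=333/130 → turn +1·90°
n=1: pose=(-2,-4,N); sL=90/13, sR=2; mL=-64/13, mR=90/13; mL+mR=2 → advance +1; mR−mL=154/13 → turn +1·90°
n=2: pose=(-2,-3,W); sL=9/5, sR=9; mL=36/5, mR=9/5; mL+mR=9 → advance +1; mR−mL=-27/5 → turn -1·90°
n=3: pose=(-3,-3,N); sL=18, sR=90/29; mL=-432/29, mR=18; mL+mR=90/29 → advance +1; mR−mL=954/29 → turn +1·90°
n=4: pose=(-3,-2,W); sL=5/2, sR=45/2; mL=20, mR=5/2; mL+mR=45/2 → advance +1; mR−mL=-35/2 → turn -1·90°
n=5: pose=(-4,-2,N); sL=90, sR=90/17; mL=-1440/17, mR=90; mL+mR=90/17 → advance +1; mR−mL=2970/17 → turn +1·90°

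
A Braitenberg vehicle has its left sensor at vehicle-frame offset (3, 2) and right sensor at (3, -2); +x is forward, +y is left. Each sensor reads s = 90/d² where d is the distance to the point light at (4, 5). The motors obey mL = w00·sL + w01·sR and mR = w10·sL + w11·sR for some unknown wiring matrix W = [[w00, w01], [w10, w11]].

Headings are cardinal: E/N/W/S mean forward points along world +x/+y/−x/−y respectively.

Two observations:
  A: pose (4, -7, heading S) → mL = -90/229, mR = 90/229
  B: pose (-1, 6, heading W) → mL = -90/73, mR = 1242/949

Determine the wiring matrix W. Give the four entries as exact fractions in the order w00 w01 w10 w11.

0 -1 1/2 1/2

obs A: pose=(4,-7,S) → sL=90/229, sR=90/229, mL=-90/229, mR=90/229
obs B: pose=(-1,6,W) → sL=18/13, sR=90/73, mL=-90/73, mR=1242/949
sensor matrix S = [[90/229, 90/229], [18/13, 90/73]]; det S = -12960/217321
solve [mL_A; mL_B] = S·[w00; w01] and [mR_A; mR_B] = S·[w10; w11]:
  w00 = 0, w01 = -1, w10 = 1/2, w11 = 1/2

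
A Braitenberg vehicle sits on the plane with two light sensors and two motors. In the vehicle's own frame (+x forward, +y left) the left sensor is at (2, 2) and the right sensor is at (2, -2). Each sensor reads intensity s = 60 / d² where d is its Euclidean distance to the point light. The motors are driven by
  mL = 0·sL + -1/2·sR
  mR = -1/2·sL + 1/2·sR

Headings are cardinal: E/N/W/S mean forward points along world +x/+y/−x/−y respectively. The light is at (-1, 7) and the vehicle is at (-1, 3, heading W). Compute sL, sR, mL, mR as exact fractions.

3/2 15/2 -15/4 3

left sensor world pos  = (-3, 1); dL² = 40
right sensor world pos = (-3, 5); dR² = 8
sL = 60/40 = 3/2
sR = 60/8 = 15/2
mL = 0·sL + -1/2·sR = -15/4
mR = -1/2·sL + 1/2·sR = 3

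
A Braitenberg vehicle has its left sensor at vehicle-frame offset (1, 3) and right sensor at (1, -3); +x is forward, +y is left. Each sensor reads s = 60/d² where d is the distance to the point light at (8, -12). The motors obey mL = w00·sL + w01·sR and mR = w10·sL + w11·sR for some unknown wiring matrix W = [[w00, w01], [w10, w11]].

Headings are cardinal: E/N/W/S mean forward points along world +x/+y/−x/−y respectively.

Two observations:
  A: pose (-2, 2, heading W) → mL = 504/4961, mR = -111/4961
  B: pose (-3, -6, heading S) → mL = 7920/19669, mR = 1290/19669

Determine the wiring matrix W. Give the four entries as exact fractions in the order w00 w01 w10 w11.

1 -1 1/2 -1

obs A: pose=(-2,2,W) → sL=30/121, sR=6/41, mL=504/4961, mR=-111/4961
obs B: pose=(-3,-6,S) → sL=60/89, sR=60/221, mL=7920/19669, mR=1290/19669
sensor matrix S = [[30/121, 6/41], [60/89, 60/221]]; det S = -3058560/97577909
solve [mL_A; mL_B] = S·[w00; w01] and [mR_A; mR_B] = S·[w10; w11]:
  w00 = 1, w01 = -1, w10 = 1/2, w11 = -1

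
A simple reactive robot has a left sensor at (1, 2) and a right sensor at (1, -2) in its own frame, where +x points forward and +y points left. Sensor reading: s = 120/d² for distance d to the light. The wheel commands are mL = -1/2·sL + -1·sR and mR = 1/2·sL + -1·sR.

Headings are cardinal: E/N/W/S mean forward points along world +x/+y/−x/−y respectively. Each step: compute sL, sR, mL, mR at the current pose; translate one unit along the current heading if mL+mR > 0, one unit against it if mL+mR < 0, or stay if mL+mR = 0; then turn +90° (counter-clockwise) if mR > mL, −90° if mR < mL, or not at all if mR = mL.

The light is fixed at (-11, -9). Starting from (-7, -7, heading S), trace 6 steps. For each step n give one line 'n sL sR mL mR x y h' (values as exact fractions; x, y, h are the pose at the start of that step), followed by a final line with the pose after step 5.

n=0: pose=(-7,-7,S); sL=120/37, sR=24; mL=-948/37, mR=-828/37; mL+mR=-48 → advance -1; mR−mL=120/37 → turn +1·90°
n=1: pose=(-7,-6,E); sL=12/5, sR=60/13; mL=-378/65, mR=-222/65; mL+mR=-120/13 → advance -1; mR−mL=12/5 → turn +1·90°
n=2: pose=(-8,-6,N); sL=120/17, sR=120/41; mL=-4500/697, mR=420/697; mL+mR=-240/41 → advance -1; mR−mL=120/17 → turn +1·90°
n=3: pose=(-8,-7,W); sL=30, sR=6; mL=-21, mR=9; mL+mR=-12 → advance -1; mR−mL=30 → turn +1·90°
n=4: pose=(-7,-7,S); sL=120/37, sR=24; mL=-948/37, mR=-828/37; mL+mR=-48 → advance -1; mR−mL=120/37 → turn +1·90°
n=5: pose=(-7,-6,E); sL=12/5, sR=60/13; mL=-378/65, mR=-222/65; mL+mR=-120/13 → advance -1; mR−mL=12/5 → turn +1·90°

0 120/37 24 -948/37 -828/37 -7 -7 S
1 12/5 60/13 -378/65 -222/65 -7 -6 E
2 120/17 120/41 -4500/697 420/697 -8 -6 N
3 30 6 -21 9 -8 -7 W
4 120/37 24 -948/37 -828/37 -7 -7 S
5 12/5 60/13 -378/65 -222/65 -7 -6 E
final -8 -6 N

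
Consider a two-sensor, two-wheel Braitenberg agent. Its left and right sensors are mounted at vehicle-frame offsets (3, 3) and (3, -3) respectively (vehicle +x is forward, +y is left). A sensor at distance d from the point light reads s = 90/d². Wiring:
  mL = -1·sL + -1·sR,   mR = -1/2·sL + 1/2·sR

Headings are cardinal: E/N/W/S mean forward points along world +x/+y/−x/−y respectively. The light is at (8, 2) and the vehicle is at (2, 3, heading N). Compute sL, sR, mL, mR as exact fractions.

90/97 18/5 -2196/485 648/485

left sensor world pos  = (-1, 6); dL² = 97
right sensor world pos = (5, 6); dR² = 25
sL = 90/97 = 90/97
sR = 90/25 = 18/5
mL = -1·sL + -1·sR = -2196/485
mR = -1/2·sL + 1/2·sR = 648/485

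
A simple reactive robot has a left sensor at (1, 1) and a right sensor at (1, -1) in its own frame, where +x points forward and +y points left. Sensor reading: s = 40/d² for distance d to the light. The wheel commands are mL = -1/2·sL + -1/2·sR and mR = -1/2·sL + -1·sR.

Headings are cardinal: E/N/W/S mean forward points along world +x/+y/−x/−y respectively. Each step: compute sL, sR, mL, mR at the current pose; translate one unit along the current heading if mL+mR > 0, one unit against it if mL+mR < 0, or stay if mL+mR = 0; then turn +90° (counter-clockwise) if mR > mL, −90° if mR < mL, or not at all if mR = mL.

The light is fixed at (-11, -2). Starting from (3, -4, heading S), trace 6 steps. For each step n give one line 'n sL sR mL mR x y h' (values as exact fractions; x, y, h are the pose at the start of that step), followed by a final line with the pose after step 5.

0 20/117 20/89 -2060/10413 -3230/10413 3 -4 S
1 40/173 40/169 -6840/29237 -10300/29237 3 -3 W
2 10/49 5/32 -565/3136 -405/1568 4 -3 N
3 40/257 8/53 -2088/13621 -3116/13621 4 -4 E
4 20/117 20/89 -2060/10413 -3230/10413 3 -4 S
5 40/173 40/169 -6840/29237 -10300/29237 3 -3 W
final 4 -3 N

n=0: pose=(3,-4,S); sL=20/117, sR=20/89; mL=-2060/10413, mR=-3230/10413; mL+mR=-5290/10413 → advance -1; mR−mL=-10/89 → turn -1·90°
n=1: pose=(3,-3,W); sL=40/173, sR=40/169; mL=-6840/29237, mR=-10300/29237; mL+mR=-17140/29237 → advance -1; mR−mL=-20/169 → turn -1·90°
n=2: pose=(4,-3,N); sL=10/49, sR=5/32; mL=-565/3136, mR=-405/1568; mL+mR=-1375/3136 → advance -1; mR−mL=-5/64 → turn -1·90°
n=3: pose=(4,-4,E); sL=40/257, sR=8/53; mL=-2088/13621, mR=-3116/13621; mL+mR=-5204/13621 → advance -1; mR−mL=-4/53 → turn -1·90°
n=4: pose=(3,-4,S); sL=20/117, sR=20/89; mL=-2060/10413, mR=-3230/10413; mL+mR=-5290/10413 → advance -1; mR−mL=-10/89 → turn -1·90°
n=5: pose=(3,-3,W); sL=40/173, sR=40/169; mL=-6840/29237, mR=-10300/29237; mL+mR=-17140/29237 → advance -1; mR−mL=-20/169 → turn -1·90°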